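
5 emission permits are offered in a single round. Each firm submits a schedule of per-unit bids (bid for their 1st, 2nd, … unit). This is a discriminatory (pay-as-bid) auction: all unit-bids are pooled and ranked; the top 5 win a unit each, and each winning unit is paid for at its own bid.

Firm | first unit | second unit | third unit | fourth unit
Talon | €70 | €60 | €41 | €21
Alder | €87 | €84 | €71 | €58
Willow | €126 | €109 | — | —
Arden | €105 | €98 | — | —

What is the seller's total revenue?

Pooled unit-bids ranked (top 5): 126 (Willow-1), 109 (Willow-2), 105 (Arden-1), 98 (Arden-2), 87 (Alder-1)
Next rejected bid: €84 (not a price — pay-as-bid).
Each winning unit pays its own bid.
Revenue = 126 + 109 + 105 + 98 + 87 = €525.

Total revenue: €525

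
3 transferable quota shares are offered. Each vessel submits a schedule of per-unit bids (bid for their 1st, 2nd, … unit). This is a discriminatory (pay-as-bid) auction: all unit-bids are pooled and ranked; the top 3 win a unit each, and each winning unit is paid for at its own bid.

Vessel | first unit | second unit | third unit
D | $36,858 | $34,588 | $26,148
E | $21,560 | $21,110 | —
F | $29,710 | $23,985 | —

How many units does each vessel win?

All unit-bids, highest first — top 3: 36,858 (D-1), 34,588 (D-2), 29,710 (F-1)
Next rejected bid: $26,148 (not a price — pay-as-bid).
Allocation: D 2, F 1.

D 2, F 1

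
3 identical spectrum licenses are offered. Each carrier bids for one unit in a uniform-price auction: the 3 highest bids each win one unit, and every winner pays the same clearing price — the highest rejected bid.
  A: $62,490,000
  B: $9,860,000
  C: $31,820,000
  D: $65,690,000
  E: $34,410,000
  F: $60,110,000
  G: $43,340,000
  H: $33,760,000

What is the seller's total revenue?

Ordering the bids: 65,690,000 (D), 62,490,000 (A), 60,110,000 (F), 43,340,000 (G), 34,410,000 (E), …
Winners (3 units): D, A, F.
Highest unsuccessful bid: $43,340,000 → clearing price.
Total revenue = 3 × $43,340,000 = $130,020,000.

Total revenue: $130,020,000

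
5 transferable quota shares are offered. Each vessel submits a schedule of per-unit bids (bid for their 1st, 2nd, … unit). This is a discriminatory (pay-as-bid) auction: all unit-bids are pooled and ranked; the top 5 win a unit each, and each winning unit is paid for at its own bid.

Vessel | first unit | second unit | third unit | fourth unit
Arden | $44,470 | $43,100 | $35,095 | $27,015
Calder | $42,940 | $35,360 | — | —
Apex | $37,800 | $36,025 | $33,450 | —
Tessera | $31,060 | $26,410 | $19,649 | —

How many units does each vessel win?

Apex 2, Arden 2, Calder 1

Pooled unit-bids ranked (top 5): 44,470 (Arden-1), 43,100 (Arden-2), 42,940 (Calder-1), 37,800 (Apex-1), 36,025 (Apex-2)
Next rejected bid: $35,360 (not a price — pay-as-bid).
Allocation: Apex 2, Arden 2, Calder 1.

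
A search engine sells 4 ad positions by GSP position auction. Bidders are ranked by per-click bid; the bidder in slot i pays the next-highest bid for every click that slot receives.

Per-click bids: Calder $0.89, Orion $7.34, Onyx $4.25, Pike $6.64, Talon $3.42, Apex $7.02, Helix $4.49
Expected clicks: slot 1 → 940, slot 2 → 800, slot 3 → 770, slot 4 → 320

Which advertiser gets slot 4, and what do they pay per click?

Sorting advertisers: $7.34 (Orion) > $7.02 (Apex) > $6.64 (Pike) > $4.49 (Helix) > $4.25 (Onyx) > …
Slot 4 goes to the fourth-ranked bidder, Helix, who pays the next bid down: $4.25/click.

Helix; $4.25 per click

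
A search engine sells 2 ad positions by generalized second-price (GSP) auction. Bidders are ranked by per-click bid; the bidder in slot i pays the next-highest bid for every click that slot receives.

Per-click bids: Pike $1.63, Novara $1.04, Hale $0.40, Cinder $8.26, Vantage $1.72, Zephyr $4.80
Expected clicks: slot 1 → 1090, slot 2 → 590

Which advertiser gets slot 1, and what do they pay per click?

Ranked by bid: $8.26 (Cinder) > $4.80 (Zephyr) > $1.72 (Vantage) > …
Slot 1 goes to the first-ranked bidder, Cinder, who pays the next bid down: $4.80/click.

Cinder; $4.80 per click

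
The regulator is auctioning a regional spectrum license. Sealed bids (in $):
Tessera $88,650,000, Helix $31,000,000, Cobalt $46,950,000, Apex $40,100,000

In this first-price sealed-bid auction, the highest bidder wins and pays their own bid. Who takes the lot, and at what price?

Tessera pays $88,650,000

Sorting bids: 88,650,000 (Tessera) > 46,950,000 (Cobalt) > 40,100,000 (Apex) > 31,000,000 (Helix)
First-price: Tessera pays what they bid, $88,650,000.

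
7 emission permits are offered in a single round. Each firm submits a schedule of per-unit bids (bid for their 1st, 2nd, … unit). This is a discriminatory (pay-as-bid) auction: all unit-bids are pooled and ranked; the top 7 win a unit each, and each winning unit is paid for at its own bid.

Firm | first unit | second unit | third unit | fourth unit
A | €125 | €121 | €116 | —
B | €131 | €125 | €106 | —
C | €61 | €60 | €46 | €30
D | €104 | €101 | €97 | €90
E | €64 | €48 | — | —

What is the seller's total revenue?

Total revenue: €828

Pooled unit-bids ranked (top 7): 131 (B-1), 125 (A-1), 125 (B-2), 121 (A-2), 116 (A-3), 106 (B-3), 104 (D-1)
Next rejected bid: €101 (not a price — pay-as-bid).
Each winning unit pays its own bid.
Revenue = 131 + 125 + 125 + 121 + 116 + 106 + 104 = €828.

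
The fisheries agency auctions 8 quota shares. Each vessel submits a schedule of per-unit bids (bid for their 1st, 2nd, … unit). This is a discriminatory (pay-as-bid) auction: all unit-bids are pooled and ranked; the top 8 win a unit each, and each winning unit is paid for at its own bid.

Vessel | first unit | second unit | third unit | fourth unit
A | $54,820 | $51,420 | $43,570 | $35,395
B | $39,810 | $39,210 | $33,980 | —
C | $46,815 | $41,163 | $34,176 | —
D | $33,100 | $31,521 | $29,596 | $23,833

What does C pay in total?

All unit-bids, highest first — top 8: 54,820 (A-1), 51,420 (A-2), 46,815 (C-1), 43,570 (A-3), 41,163 (C-2), 39,810 (B-1), 39,210 (B-2), 35,395 (A-4)
Next rejected bid: $34,176 (not a price — pay-as-bid).
C's winning unit-bids: 46,815 + 41,163 = $87,978.

C pays $87,978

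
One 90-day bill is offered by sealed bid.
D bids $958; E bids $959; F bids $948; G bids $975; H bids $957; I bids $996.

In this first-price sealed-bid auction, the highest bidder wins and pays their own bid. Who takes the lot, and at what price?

Bids in order: 996 (I) > 975 (G) > 959 (E) > 958 (D) > 957 (H) > 948 (F)
I has the highest bid and pays exactly that: $996.

I pays $996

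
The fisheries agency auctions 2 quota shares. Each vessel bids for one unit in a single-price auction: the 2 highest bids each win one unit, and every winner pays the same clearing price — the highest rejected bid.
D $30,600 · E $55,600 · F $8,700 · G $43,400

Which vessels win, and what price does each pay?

Bids ranked high→low: 55,600 (E), 43,400 (G), 30,600 (D), 8,700 (F)
Winners (2 units): E, G.
First losing bid is D's $30,600, which sets the uniform price.

E, G; each pays $30,600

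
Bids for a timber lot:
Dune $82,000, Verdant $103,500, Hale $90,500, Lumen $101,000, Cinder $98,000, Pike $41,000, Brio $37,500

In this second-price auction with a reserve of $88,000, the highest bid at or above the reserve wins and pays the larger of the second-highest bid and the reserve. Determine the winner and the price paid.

Bids ranked: 103,500 (Verdant) > 101,000 (Lumen) > 98,000 (Cinder) > 90,500 (Hale) > 82,000 (Dune) > 41,000 (Pike) > …
Verdant has the top bid at or above the reserve ($103,500).
max(second-highest $101,000, reserve $88,000) = $101,000; the reserve does not bind.

Verdant pays $101,000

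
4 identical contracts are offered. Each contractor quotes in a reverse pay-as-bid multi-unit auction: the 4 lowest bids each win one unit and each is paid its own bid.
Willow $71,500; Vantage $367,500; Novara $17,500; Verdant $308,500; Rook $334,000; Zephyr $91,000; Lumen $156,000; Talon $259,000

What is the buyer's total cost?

Sorting: 17,500 (Novara), 71,500 (Willow), 91,000 (Zephyr), 156,000 (Lumen), 259,000 (Talon), 308,500 (Verdant), …
The 4 lowest are Novara, Willow, Zephyr, Lumen.
Total cost = 17,500 + 71,500 + 91,000 + 156,000 = $336,000.

Total cost: $336,000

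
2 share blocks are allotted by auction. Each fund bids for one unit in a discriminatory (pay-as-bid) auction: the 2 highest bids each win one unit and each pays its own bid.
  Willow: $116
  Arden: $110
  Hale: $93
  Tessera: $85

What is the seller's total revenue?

Ordering the bids: 116 (Willow), 110 (Arden), 93 (Hale), 85 (Tessera)
The 2 highest are Willow, Arden.
Total revenue = 116 + 110 = $226.

Total revenue: $226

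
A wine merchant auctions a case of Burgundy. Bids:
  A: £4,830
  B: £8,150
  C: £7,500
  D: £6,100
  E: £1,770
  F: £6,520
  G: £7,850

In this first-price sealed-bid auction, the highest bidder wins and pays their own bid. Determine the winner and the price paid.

B pays £8,150

Rule: the highest bidder wins and pays their own bid.
Bids in order: 8,150 (B) > 7,850 (G) > 7,500 (C) > 6,520 (F) > 6,100 (D) > 4,830 (A) > …
B has the highest bid and pays exactly that: £8,150.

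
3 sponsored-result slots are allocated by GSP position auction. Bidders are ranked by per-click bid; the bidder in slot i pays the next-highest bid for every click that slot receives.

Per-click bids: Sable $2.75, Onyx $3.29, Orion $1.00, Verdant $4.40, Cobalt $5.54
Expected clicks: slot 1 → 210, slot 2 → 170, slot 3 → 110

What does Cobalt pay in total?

Ranked by bid: $5.54 (Cobalt) > $4.40 (Verdant) > $3.29 (Onyx) > $2.75 (Sable) > …
Cobalt holds slot 1 → pays next bid $4.40 × 210 clicks = $924.00.

Cobalt pays $924.00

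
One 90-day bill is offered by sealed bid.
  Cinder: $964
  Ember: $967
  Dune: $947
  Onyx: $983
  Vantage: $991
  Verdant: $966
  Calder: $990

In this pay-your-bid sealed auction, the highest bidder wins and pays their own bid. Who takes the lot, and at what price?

Bids in order: 991 (Vantage) > 990 (Calder) > 983 (Onyx) > 967 (Ember) > 966 (Verdant) > 964 (Cinder) > …
Vantage has the highest bid and pays exactly that: $991.

Vantage pays $991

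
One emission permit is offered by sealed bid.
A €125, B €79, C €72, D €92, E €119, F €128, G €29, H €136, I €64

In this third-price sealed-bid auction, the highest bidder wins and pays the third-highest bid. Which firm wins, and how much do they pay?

Bids in order: 136 (H) > 128 (F) > 125 (A) > 119 (E) > 92 (D) > 79 (B) > …
H is highest; pays the third-highest bid, €125.

H pays €125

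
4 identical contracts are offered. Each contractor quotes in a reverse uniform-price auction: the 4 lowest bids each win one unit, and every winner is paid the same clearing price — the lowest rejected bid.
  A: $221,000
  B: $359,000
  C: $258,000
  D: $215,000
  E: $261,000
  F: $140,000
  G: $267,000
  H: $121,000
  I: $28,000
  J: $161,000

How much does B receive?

Sorting: 28,000 (I), 121,000 (H), 140,000 (F), 161,000 (J), 215,000 (D), 221,000 (A), …
Lowest 4: I, H, F, J.
Lowest unsuccessful bid: $215,000 → clearing price.
B does not win → is paid $0.

B is paid $0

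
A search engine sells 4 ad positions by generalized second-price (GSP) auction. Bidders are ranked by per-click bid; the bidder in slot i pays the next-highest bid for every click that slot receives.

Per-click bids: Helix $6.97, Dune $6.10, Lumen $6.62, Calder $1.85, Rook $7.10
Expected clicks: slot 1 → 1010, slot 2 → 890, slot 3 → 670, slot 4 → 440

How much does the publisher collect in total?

Per-click bids in order: $7.10 (Rook) > $6.97 (Helix) > $6.62 (Lumen) > $6.10 (Dune) > $1.85 (Calder)
Slot 1: Rook pays $6.97 × 1010 = $7039.70
Slot 2: Helix pays $6.62 × 890 = $5891.80
Slot 3: Lumen pays $6.10 × 670 = $4087.00
Slot 4: Dune pays $1.85 × 440 = $814.00
Total = $17832.50

Total revenue: $17832.50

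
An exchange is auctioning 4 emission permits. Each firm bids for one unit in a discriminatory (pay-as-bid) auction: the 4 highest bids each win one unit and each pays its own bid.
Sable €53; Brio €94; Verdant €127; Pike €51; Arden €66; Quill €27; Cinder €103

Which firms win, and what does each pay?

Verdant €127, Cinder €103, Brio €94, Arden €66

Ordering the bids: 127 (Verdant), 103 (Cinder), 94 (Brio), 66 (Arden), 53 (Sable), 51 (Pike), …
The 4 highest are Verdant, Cinder, Brio, Arden.
Each winner pays its own bid: Verdant €127, Cinder €103, Brio €94, Arden €66.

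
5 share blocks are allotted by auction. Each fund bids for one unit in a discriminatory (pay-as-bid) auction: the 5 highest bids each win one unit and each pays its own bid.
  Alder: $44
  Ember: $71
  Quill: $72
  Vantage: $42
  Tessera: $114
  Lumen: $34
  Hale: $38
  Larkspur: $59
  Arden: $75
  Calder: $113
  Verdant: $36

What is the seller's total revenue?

Total revenue: $445

Bids ranked high→low: 114 (Tessera), 113 (Calder), 75 (Arden), 72 (Quill), 71 (Ember), 59 (Larkspur), 44 (Alder), …
Winners (5 units): Tessera, Calder, Arden, Quill, Ember.
Total revenue = 114 + 113 + 75 + 72 + 71 = $445.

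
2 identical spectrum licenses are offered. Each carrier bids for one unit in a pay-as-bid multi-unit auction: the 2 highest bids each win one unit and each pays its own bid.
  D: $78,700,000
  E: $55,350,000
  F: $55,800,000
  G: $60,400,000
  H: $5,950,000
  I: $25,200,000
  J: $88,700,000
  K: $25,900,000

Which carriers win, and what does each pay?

Bids ranked high→low: 88,700,000 (J), 78,700,000 (D), 60,400,000 (G), 55,800,000 (F), …
Winners (2 units): J, D.
Each winner pays its own bid: J $88,700,000, D $78,700,000.

J $88,700,000, D $78,700,000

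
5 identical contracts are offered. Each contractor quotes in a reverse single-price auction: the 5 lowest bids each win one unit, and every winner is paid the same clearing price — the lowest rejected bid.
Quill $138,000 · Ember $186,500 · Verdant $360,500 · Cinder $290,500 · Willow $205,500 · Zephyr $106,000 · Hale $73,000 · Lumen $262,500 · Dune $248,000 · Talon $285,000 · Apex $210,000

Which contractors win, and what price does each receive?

Ordering the bids: 73,000 (Hale), 106,000 (Zephyr), 138,000 (Quill), 186,500 (Ember), 205,500 (Willow), 210,000 (Apex), 248,000 (Dune), …
Winners (5 units): Hale, Zephyr, Quill, Ember, Willow.
Lowest unsuccessful bid: $210,000 → clearing price.

Hale, Zephyr, Quill, Ember, Willow; each is paid $210,000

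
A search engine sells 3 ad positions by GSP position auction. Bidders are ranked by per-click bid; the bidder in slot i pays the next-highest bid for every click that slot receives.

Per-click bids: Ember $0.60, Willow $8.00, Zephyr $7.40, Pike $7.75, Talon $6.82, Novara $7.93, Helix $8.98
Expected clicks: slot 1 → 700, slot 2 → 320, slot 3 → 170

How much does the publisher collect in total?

Sorting advertisers: $8.98 (Helix) > $8.00 (Willow) > $7.93 (Novara) > $7.75 (Pike) > …
Slot 1: Helix pays $8.00 × 700 = $5600.00
Slot 2: Willow pays $7.93 × 320 = $2537.60
Slot 3: Novara pays $7.75 × 170 = $1317.50
Total = $9455.10

Total revenue: $9455.10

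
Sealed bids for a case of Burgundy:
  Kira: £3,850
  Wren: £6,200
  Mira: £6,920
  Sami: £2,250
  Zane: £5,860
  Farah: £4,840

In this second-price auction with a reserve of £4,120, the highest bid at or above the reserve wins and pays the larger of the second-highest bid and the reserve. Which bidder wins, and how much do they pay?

Mira pays £6,200

Sorting bids: 6,920 (Mira) > 6,200 (Wren) > 5,860 (Zane) > 4,840 (Farah) > 3,850 (Kira) > 2,250 (Sami)
Mira has the top bid at or above the reserve (£6,920).
Second-highest bid £6,200 exceeds the reserve £4,120 → payment £6,200.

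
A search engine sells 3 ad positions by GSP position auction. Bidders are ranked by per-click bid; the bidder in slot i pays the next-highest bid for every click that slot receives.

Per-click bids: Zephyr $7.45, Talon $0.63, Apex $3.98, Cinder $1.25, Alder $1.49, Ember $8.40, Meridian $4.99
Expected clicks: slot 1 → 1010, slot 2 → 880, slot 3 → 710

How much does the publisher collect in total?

Total revenue: $14741.50

Per-click bids in order: $8.40 (Ember) > $7.45 (Zephyr) > $4.99 (Meridian) > $3.98 (Apex) > …
Slot 1: Ember pays $7.45 × 1010 = $7524.50
Slot 2: Zephyr pays $4.99 × 880 = $4391.20
Slot 3: Meridian pays $3.98 × 710 = $2825.80
Total = $14741.50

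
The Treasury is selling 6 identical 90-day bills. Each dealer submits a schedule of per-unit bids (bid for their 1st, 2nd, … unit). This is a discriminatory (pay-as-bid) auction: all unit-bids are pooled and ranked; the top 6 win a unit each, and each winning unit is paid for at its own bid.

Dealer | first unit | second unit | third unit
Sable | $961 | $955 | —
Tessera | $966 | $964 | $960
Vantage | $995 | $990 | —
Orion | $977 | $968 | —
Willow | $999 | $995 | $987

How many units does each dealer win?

Orion 1, Vantage 2, Willow 3

All unit-bids, highest first — top 6: 999 (Willow-1), 995 (Vantage-1), 995 (Willow-2), 990 (Vantage-2), 987 (Willow-3), 977 (Orion-1)
Next rejected bid: $968 (not a price — pay-as-bid).
Allocation: Orion 1, Vantage 2, Willow 3.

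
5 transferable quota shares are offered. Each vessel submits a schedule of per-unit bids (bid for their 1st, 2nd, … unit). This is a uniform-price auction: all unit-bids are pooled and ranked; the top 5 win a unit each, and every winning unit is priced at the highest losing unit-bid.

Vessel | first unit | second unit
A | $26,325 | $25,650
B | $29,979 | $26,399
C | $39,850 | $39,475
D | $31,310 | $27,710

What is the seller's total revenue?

Total revenue: $131,995

Merging the schedules and taking the best 5: 39,850 (C-1), 39,475 (C-2), 31,310 (D-1), 29,979 (B-1), 27,710 (D-2)
The (k+1)-th unit-bid is $26,399.
Allocation: B 1, C 2, D 2. Every unit priced at $26,399.
Revenue = 5 × 26,399 = $131,995.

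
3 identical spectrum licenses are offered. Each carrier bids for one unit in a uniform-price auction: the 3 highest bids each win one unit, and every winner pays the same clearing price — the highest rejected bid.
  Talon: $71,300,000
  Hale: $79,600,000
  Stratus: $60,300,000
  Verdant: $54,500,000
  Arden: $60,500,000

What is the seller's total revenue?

Total revenue: $180,900,000

Ordering the bids: 79,600,000 (Hale), 71,300,000 (Talon), 60,500,000 (Arden), 60,300,000 (Stratus), 54,500,000 (Verdant)
The 3 highest are Hale, Talon, Arden.
Clearing price = highest rejected bid = $60,300,000.
Total revenue = 3 × $60,300,000 = $180,900,000.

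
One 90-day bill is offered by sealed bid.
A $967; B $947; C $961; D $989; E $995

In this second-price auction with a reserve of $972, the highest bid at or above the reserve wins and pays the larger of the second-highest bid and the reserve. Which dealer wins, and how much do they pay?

Rule: the highest bid at or above the reserve wins and pays the larger of the second-highest bid and the reserve.
Bids in order: 995 (E) > 989 (D) > 967 (A) > 961 (C) > 947 (B)
E has the top bid at or above the reserve ($995).
max(second-highest $989, reserve $972) = $989; the reserve does not bind.

E pays $989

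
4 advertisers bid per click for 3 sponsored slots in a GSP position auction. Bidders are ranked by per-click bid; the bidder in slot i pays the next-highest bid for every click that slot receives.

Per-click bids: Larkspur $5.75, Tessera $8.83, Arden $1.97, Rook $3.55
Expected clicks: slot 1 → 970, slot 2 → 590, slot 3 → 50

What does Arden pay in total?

Sorting advertisers: $8.83 (Tessera) > $5.75 (Larkspur) > $3.55 (Rook) > $1.97 (Arden)
Arden ranks below slot 3 → no slot, pays nothing.

Arden pays $0.00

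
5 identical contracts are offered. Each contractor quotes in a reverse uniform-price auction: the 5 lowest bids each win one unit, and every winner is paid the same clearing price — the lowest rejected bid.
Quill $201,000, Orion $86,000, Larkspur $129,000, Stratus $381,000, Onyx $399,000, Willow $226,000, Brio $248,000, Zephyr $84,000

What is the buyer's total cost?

Bids ranked low→high: 84,000 (Zephyr), 86,000 (Orion), 129,000 (Larkspur), 201,000 (Quill), 226,000 (Willow), 248,000 (Brio), 381,000 (Stratus), …
Lowest 5: Zephyr, Orion, Larkspur, Quill, Willow.
Clearing price = lowest rejected bid = $248,000.
Total cost = 5 × $248,000 = $1,240,000.

Total cost: $1,240,000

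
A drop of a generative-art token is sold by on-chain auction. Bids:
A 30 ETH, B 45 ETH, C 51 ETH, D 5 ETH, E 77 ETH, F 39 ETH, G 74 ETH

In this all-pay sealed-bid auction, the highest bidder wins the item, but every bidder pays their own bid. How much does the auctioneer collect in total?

Total revenue: 321 ETH

Bids in order: 77 (E) > 74 (G) > 51 (C) > 45 (B) > 39 (F) > 30 (A) > …
E wins with the top bid; all bids are sunk regardless.
Every bidder forfeits their bid regardless of winning.
Revenue = 30 + 45 + 51 + 5 + 77 + 39 + 74 = 321 ETH.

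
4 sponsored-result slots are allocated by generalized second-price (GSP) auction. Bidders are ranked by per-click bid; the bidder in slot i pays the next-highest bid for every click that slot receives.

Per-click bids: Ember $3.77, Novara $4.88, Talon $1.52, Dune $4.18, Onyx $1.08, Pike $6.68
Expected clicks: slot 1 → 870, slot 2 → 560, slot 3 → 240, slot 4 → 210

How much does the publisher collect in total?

Ranked by bid: $6.68 (Pike) > $4.88 (Novara) > $4.18 (Dune) > $3.77 (Ember) > $1.52 (Talon) > …
Slot 1: Pike pays $4.88 × 870 = $4245.60
Slot 2: Novara pays $4.18 × 560 = $2340.80
Slot 3: Dune pays $3.77 × 240 = $904.80
Slot 4: Ember pays $1.52 × 210 = $319.20
Total = $7810.40

Total revenue: $7810.40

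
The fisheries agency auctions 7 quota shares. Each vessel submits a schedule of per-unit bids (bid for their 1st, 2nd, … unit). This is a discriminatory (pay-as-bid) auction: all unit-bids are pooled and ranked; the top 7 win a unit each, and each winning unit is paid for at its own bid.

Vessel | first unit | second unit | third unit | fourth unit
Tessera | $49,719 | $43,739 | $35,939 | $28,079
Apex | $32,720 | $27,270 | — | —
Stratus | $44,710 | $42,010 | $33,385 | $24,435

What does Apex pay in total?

Apex pays $32,720

Merging the schedules and taking the best 7: 49,719 (Tessera-1), 44,710 (Stratus-1), 43,739 (Tessera-2), 42,010 (Stratus-2), 35,939 (Tessera-3), 33,385 (Stratus-3), 32,720 (Apex-1)
Next rejected bid: $28,079 (not a price — pay-as-bid).
Apex's winning unit-bids: 32,720 = $32,720.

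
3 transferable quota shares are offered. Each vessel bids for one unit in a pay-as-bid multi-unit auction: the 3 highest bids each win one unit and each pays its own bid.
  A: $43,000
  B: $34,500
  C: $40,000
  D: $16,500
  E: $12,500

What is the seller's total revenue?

Ordering the bids: 43,000 (A), 40,000 (C), 34,500 (B), 16,500 (D), 12,500 (E)
Winners (3 units): A, C, B.
Total revenue = 43,000 + 40,000 + 34,500 = $117,500.

Total revenue: $117,500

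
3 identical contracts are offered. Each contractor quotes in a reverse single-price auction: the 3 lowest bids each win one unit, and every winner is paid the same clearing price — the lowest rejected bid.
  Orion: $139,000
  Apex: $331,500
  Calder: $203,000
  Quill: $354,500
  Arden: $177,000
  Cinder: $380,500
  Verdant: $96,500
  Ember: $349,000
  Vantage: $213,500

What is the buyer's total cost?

Total cost: $609,000

Ordering the bids: 96,500 (Verdant), 139,000 (Orion), 177,000 (Arden), 203,000 (Calder), 213,500 (Vantage), …
Lowest 3: Verdant, Orion, Arden.
Clearing price = lowest rejected bid = $203,000.
Total cost = 3 × $203,000 = $609,000.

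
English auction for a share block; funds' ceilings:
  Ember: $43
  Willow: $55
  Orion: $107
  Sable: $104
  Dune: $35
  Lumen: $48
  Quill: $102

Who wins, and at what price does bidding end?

Rule: the price rises until one bidder remains; the winner pays the price at which the last rival dropped out.
Limits in order: 107 (Orion) > 104 (Sable) > 102 (Quill) > 55 (Willow) > 48 (Lumen) > 43 (Ember) > …
Sable is the last rival to drop out, at $104; Orion remains and wins at that price.

Orion wins at $104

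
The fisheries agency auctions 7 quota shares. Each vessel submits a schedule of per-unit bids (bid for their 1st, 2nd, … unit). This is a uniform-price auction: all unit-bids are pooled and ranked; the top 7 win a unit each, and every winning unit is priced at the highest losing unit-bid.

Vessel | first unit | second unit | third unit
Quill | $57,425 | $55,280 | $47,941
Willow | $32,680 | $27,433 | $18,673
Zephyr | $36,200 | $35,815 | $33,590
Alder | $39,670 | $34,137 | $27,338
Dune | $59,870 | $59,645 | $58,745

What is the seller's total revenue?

Total revenue: $253,400

Pooled unit-bids ranked (top 7): 59,870 (Dune-1), 59,645 (Dune-2), 58,745 (Dune-3), 57,425 (Quill-1), 55,280 (Quill-2), 47,941 (Quill-3), 39,670 (Alder-1)
The (k+1)-th unit-bid is $36,200.
Allocation: Alder 1, Dune 3, Quill 3. Every unit priced at $36,200.
Revenue = 7 × 36,200 = $253,400.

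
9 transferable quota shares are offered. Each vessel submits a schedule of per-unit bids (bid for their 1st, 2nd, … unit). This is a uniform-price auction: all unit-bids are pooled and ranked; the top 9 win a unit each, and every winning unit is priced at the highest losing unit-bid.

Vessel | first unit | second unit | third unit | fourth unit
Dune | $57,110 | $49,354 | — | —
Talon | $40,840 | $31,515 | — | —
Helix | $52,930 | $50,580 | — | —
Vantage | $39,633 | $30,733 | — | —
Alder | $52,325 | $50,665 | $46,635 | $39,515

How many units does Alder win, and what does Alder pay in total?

All unit-bids, highest first — top 9: 57,110 (Dune-1), 52,930 (Helix-1), 52,325 (Alder-1), 50,665 (Alder-2), 50,580 (Helix-2), 49,354 (Dune-2), 46,635 (Alder-3), 40,840 (Talon-1), 39,633 (Vantage-1)
First bid not allocated: $39,515.
Alder wins 3 unit(s) at $39,515 each.

Alder: 3 units, pays $118,545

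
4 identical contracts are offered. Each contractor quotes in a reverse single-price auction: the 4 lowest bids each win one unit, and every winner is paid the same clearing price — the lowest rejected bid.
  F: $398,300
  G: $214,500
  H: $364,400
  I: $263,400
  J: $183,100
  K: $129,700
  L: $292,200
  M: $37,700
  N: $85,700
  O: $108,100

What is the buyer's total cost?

Total cost: $732,400

Sorting: 37,700 (M), 85,700 (N), 108,100 (O), 129,700 (K), 183,100 (J), 214,500 (G), …
Lowest 4: M, N, O, K.
First losing bid is J's $183,100, which sets the uniform price.
Total cost = 4 × $183,100 = $732,400.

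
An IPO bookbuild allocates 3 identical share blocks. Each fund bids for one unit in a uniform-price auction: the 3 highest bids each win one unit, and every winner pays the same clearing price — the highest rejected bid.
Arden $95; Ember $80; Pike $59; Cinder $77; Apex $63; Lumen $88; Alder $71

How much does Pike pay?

Pike pays $0

Ordering the bids: 95 (Arden), 88 (Lumen), 80 (Ember), 77 (Cinder), 71 (Alder), …
Top 3: Arden, Lumen, Ember.
First losing bid is Cinder's $77, which sets the uniform price.
Pike does not win → pays $0.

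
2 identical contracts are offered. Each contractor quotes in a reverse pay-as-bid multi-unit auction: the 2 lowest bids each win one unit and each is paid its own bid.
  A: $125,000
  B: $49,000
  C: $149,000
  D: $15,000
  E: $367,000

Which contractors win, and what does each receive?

Sorting: 15,000 (D), 49,000 (B), 125,000 (A), 149,000 (C), …
Winners (2 units): D, B.
Each winner is paid its own bid: D $15,000, B $49,000.

D $15,000, B $49,000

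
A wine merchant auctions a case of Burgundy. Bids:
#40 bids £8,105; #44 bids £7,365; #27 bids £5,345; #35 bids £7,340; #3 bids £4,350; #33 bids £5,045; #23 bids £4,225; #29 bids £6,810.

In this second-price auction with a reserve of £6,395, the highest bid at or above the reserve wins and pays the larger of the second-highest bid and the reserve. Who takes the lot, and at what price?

Second-price auction with a reserve of £6,395: the highest bid at or above the reserve wins and pays the larger of the second-highest bid and the reserve.
Bids ranked: 8,105 (#40) > 7,365 (#44) > 7,340 (#35) > 6,810 (#29) > 5,345 (#27) > 5,045 (#33) > …
Highest eligible bid: #40 at £8,105.
Second-highest bid £7,365 exceeds the reserve £6,395 → payment £7,365.

#40 pays £7,365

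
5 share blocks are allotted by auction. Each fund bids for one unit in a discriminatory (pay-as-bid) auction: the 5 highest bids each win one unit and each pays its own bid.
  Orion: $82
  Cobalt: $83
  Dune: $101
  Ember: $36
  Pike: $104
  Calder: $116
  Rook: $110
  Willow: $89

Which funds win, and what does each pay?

Calder $116, Rook $110, Pike $104, Dune $101, Willow $89

Ordering the bids: 116 (Calder), 110 (Rook), 104 (Pike), 101 (Dune), 89 (Willow), 83 (Cobalt), 82 (Orion), …
Winners (5 units): Calder, Rook, Pike, Dune, Willow.
Each winner pays its own bid: Calder $116, Rook $110, Pike $104, Dune $101, Willow $89.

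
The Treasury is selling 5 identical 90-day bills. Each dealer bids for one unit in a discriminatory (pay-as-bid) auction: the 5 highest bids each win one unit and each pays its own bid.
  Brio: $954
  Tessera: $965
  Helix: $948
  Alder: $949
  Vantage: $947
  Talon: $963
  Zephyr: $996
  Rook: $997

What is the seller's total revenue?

Total revenue: $4,875

Bids ranked high→low: 997 (Rook), 996 (Zephyr), 965 (Tessera), 963 (Talon), 954 (Brio), 949 (Alder), 948 (Helix), …
Winners (5 units): Rook, Zephyr, Tessera, Talon, Brio.
Total revenue = 997 + 996 + 965 + 963 + 954 = $4,875.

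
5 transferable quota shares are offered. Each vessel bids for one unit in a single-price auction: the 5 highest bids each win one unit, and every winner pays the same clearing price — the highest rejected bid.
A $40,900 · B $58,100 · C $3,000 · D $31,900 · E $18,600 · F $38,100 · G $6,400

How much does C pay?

Ordering the bids: 58,100 (B), 40,900 (A), 38,100 (F), 31,900 (D), 18,600 (E), 6,400 (G), 3,000 (C)
Top 5: B, A, F, D, E.
Clearing price = highest rejected bid = $6,400.
C does not win → pays $0.

C pays $0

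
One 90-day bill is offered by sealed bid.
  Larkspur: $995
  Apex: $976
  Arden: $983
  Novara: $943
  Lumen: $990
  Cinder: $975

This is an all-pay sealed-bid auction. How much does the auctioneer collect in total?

Total revenue: $5,862

Rule: the highest bidder wins the item, but every bidder pays their own bid.
Sorting bids: 995 (Larkspur) > 990 (Lumen) > 983 (Arden) > 976 (Apex) > 975 (Cinder) > 943 (Novara)
Larkspur wins with the top bid; all bids are sunk regardless.
Every bidder forfeits their bid regardless of winning.
Revenue = 995 + 976 + 983 + 943 + 990 + 975 = $5,862.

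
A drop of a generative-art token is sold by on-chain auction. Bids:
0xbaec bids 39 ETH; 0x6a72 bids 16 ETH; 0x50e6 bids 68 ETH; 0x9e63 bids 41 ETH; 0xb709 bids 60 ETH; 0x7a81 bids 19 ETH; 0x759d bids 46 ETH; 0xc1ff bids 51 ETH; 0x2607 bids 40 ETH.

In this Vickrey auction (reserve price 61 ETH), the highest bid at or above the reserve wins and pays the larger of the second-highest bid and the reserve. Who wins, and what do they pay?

Vickrey auction (reserve price 61 ETH): the highest bid at or above the reserve wins and pays the larger of the second-highest bid and the reserve.
Bids in order: 68 (0x50e6) > 60 (0xb709) > 51 (0xc1ff) > 46 (0x759d) > 41 (0x9e63) > 40 (0x2607) > …
Highest eligible bid: 0x50e6 at 68 ETH.
Second-highest bid 60 ETH is below the reserve 61 ETH, so the reserve binds → payment 61 ETH.

0x50e6 pays 61 ETH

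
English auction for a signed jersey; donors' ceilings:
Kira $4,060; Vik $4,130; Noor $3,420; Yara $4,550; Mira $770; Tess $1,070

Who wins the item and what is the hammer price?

Limits in order: 4,550 (Yara) > 4,130 (Vik) > 4,060 (Kira) > 3,420 (Noor) > 1,070 (Tess) > 770 (Mira)
Once the price passes $4,130, only Yara is left; the hammer falls at Vik's limit of $4,130.

Yara wins at $4,130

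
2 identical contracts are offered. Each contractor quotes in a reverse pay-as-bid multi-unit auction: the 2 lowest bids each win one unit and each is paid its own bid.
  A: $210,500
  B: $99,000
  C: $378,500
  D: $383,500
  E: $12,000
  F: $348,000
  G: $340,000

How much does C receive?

Sorting: 12,000 (E), 99,000 (B), 210,500 (A), 340,000 (G), …
Lowest 2: E, B.
C does not win → $0.

C is paid $0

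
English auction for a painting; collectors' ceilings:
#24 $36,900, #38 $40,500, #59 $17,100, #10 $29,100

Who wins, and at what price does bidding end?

#38 wins at $36,900

Sorting limits: 40,500 (#38) > 36,900 (#24) > 29,100 (#10) > 17,100 (#59)
Once the price passes $36,900, only #38 is left; the hammer falls at #24's limit of $36,900.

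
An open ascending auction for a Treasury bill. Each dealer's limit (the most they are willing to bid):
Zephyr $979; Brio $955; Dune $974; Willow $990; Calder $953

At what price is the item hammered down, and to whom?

Limits ranked: 990 (Willow) > 979 (Zephyr) > 974 (Dune) > 955 (Brio) > 953 (Calder)
Zephyr is the last rival to drop out, at $979; Willow remains and wins at that price.

Willow wins at $979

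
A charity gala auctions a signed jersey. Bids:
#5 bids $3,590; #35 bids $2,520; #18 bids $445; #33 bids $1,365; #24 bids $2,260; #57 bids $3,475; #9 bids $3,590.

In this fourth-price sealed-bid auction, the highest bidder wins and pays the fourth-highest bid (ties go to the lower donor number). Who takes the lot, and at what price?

#5 pays $2,520

Bids in order: 3,590 (#5) > 3,590 (#9) > 3,475 (#57) > 2,520 (#35) > 2,260 (#24) > 1,365 (#33) > …
Tie at $3,590 → #5 wins by tie-break.
#5 wins; payment is bid #4 in the ranking = $2,520.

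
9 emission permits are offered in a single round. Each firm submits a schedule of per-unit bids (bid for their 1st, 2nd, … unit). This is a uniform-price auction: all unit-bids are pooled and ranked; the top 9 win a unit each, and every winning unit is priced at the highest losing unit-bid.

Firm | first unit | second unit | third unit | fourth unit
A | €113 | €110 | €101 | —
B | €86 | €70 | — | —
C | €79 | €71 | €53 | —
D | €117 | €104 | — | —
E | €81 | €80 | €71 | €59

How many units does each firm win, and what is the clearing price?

All unit-bids, highest first — top 9: 117 (D-1), 113 (A-1), 110 (A-2), 104 (D-2), 101 (A-3), 86 (B-1), 81 (E-1), 80 (E-2), 79 (C-1)
Highest rejected unit-bid = €71.
Allocation: A 3, B 1, C 1, D 2, E 2.

A 3, B 1, C 1, D 2, E 2; clearing price €71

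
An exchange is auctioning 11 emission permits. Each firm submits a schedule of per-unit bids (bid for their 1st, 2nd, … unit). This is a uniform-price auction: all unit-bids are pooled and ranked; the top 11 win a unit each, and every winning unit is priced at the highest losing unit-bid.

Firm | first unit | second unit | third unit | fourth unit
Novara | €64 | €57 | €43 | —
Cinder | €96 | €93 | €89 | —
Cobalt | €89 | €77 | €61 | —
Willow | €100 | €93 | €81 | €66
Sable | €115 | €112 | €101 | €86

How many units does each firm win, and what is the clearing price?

Cinder 3, Cobalt 1, Sable 4, Willow 3; clearing price €77

Pooled unit-bids ranked (top 11): 115 (Sable-1), 112 (Sable-2), 101 (Sable-3), 100 (Willow-1), 96 (Cinder-1), 93 (Cinder-2), 93 (Willow-2), 89 (Cinder-3), 89 (Cobalt-1), 86 (Sable-4), 81 (Willow-3)
The (k+1)-th unit-bid is €77.
Allocation: Cinder 3, Cobalt 1, Sable 4, Willow 3.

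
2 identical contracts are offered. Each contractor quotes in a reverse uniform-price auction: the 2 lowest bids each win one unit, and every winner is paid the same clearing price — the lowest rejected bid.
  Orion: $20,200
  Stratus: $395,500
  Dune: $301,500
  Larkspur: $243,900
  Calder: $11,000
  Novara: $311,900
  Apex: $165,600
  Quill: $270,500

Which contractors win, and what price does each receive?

Calder, Orion; each is paid $165,600

Sorting: 11,000 (Calder), 20,200 (Orion), 165,600 (Apex), 243,900 (Larkspur), …
Lowest 2: Calder, Orion.
Lowest unsuccessful bid: $165,600 → clearing price.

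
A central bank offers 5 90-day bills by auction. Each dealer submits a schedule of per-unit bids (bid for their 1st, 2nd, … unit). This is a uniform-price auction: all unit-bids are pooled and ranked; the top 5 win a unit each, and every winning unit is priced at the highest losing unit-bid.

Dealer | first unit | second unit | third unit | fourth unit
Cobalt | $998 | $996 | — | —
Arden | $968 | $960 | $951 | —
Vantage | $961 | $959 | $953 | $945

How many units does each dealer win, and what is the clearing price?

Merging the schedules and taking the best 5: 998 (Cobalt-1), 996 (Cobalt-2), 968 (Arden-1), 961 (Vantage-1), 960 (Arden-2)
First bid not allocated: $959.
Allocation: Arden 2, Cobalt 2, Vantage 1.

Arden 2, Cobalt 2, Vantage 1; clearing price $959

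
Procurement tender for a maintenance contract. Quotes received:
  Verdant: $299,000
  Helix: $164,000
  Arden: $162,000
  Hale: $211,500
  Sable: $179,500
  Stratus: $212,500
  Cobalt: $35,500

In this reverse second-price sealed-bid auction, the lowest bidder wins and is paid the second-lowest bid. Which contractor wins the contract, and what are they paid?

Cobalt is paid $162,000

Rule: the lowest bidder wins and is paid the second-lowest bid.
Bids in order: 35,500 (Cobalt) < 162,000 (Arden) < 164,000 (Helix) < 179,500 (Sable) < 211,500 (Hale) < 212,500 (Stratus) < …
Cobalt is lowest; is paid the second-lowest bid, $162,000.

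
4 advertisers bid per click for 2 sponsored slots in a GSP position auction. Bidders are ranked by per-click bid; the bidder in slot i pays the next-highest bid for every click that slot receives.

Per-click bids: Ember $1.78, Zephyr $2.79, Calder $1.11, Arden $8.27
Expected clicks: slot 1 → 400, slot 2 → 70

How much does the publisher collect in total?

Total revenue: $1240.60

Per-click bids in order: $8.27 (Arden) > $2.79 (Zephyr) > $1.78 (Ember) > …
Slot 1: Arden pays $2.79 × 400 = $1116.00
Slot 2: Zephyr pays $1.78 × 70 = $124.60
Total = $1240.60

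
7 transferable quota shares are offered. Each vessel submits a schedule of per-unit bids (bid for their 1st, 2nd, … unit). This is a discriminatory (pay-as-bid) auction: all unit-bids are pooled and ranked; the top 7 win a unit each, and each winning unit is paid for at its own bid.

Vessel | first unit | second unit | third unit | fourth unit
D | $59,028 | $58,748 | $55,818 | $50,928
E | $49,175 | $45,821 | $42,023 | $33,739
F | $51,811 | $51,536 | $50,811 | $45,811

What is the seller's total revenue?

Merging the schedules and taking the best 7: 59,028 (D-1), 58,748 (D-2), 55,818 (D-3), 51,811 (F-1), 51,536 (F-2), 50,928 (D-4), 50,811 (F-3)
Next rejected bid: $49,175 (not a price — pay-as-bid).
Each winning unit pays its own bid.
Revenue = 59,028 + 58,748 + 55,818 + 51,811 + 51,536 + 50,928 + 50,811 = $378,680.

Total revenue: $378,680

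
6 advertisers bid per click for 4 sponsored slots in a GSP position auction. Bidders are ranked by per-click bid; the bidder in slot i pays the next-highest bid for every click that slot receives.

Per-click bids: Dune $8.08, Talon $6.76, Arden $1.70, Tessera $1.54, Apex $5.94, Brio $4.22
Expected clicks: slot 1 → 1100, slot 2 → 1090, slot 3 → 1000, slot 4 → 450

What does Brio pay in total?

Sorting advertisers: $8.08 (Dune) > $6.76 (Talon) > $5.94 (Apex) > $4.22 (Brio) > $1.70 (Arden) > …
Brio holds slot 4 → pays next bid $1.70 × 450 clicks = $765.00.

Brio pays $765.00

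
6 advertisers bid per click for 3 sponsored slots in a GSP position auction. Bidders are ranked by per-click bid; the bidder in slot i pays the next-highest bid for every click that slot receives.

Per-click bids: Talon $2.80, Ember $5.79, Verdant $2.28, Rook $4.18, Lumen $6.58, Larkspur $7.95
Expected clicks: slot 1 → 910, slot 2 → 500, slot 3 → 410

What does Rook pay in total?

Ranked by bid: $7.95 (Larkspur) > $6.58 (Lumen) > $5.79 (Ember) > $4.18 (Rook) > …
Rook ranks below slot 3 → no slot, pays nothing.

Rook pays $0.00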